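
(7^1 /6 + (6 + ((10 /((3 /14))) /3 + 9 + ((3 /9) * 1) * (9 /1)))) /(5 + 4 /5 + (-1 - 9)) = -3125 /378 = -8.27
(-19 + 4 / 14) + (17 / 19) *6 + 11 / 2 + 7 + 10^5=26599775 / 266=99999.15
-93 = -93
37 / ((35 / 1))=37 / 35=1.06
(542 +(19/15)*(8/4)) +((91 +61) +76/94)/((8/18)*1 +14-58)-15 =10383733/19740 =526.02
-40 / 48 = -5 / 6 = -0.83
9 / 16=0.56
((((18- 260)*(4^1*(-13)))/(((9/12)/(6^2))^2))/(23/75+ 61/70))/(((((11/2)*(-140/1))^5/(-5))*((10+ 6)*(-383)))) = -2808/37851116790025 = -0.00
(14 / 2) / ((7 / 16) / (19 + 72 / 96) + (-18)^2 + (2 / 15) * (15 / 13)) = 0.02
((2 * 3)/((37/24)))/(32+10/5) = 72/629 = 0.11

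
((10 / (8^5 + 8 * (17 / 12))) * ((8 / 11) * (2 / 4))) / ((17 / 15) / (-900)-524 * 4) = -810000 / 15304155458603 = -0.00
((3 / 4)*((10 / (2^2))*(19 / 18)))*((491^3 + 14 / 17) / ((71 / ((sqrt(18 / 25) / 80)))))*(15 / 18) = 12744586433*sqrt(2) / 617984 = 29165.10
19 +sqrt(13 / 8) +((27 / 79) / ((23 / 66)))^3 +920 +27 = sqrt(26) / 4 +5800504909326 / 5998805513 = 968.22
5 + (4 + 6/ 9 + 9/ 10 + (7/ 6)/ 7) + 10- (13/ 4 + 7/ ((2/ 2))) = 629/ 60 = 10.48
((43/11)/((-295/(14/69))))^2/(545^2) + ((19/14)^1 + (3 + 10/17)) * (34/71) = 17526574819137900413/7400771185235360625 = 2.37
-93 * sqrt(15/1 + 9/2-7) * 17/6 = -2635 * sqrt(2)/4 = -931.61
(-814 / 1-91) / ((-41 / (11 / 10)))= 24.28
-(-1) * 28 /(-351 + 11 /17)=-119 /1489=-0.08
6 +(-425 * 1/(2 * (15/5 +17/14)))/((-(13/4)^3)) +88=12374962/129623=95.47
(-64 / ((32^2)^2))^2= 1 / 268435456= 0.00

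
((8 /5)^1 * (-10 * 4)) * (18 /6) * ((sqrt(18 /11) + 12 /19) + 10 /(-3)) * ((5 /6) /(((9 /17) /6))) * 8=6702080 /171 - 43520 * sqrt(22) /11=20636.46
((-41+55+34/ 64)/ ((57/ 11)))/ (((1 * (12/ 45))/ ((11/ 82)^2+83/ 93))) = 156569875/ 16352768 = 9.57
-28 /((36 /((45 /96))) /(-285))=103.91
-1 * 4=-4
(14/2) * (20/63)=20/9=2.22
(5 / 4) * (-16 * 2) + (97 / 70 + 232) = 13537 / 70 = 193.39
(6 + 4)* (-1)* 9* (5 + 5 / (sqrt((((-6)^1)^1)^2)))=-525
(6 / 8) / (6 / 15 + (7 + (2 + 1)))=15 / 208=0.07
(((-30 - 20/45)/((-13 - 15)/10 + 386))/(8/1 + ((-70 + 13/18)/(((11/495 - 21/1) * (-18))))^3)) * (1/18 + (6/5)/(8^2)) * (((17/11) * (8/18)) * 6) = -5031303210958848/1653127241074496033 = -0.00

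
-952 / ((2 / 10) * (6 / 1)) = -2380 / 3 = -793.33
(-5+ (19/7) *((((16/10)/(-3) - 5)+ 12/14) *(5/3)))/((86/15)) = -28835/6321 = -4.56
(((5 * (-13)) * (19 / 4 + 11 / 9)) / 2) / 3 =-13975 / 216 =-64.70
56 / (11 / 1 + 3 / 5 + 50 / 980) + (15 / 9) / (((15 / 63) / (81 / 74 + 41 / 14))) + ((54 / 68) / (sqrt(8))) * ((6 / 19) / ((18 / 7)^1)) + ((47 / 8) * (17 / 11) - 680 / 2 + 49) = -248.92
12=12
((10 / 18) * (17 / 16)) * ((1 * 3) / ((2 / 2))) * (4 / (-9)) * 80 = -1700 / 27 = -62.96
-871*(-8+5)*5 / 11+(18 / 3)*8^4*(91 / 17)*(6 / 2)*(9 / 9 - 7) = -442588263 / 187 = -2366782.16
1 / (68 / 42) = 21 / 34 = 0.62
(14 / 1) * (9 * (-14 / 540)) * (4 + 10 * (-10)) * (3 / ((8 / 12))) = 7056 / 5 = 1411.20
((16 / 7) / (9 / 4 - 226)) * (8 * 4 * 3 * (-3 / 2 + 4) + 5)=-2.50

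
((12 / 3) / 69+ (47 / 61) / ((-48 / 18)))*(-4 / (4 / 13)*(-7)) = -707707 / 33672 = -21.02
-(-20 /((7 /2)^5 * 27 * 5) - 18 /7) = 1167014 /453789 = 2.57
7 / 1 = 7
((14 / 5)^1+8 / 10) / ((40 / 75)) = 27 / 4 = 6.75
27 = 27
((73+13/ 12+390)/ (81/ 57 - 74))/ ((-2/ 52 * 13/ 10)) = 529055/ 4137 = 127.88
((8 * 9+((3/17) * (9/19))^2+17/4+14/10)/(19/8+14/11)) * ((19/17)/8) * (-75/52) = -8912063435/2077530832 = -4.29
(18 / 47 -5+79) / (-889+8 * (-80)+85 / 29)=-12673 / 260004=-0.05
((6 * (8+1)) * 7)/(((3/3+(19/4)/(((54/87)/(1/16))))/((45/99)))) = 2177280/18733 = 116.23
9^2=81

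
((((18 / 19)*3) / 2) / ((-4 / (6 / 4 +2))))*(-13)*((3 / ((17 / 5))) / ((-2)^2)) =36855 / 10336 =3.57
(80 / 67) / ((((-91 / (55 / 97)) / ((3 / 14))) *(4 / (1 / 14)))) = -825 / 28979041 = -0.00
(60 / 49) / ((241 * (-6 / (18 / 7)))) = -180 / 82663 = -0.00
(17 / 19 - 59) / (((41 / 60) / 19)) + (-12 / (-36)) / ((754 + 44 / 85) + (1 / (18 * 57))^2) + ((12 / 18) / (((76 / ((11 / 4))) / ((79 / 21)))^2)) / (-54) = -14762982047425874334212909 / 9137716542196844684544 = -1615.61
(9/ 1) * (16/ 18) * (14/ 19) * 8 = 896/ 19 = 47.16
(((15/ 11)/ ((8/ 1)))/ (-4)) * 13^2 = -2535/ 352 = -7.20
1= 1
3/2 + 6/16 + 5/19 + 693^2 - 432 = 72932509/152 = 479819.14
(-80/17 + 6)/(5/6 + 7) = 132/799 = 0.17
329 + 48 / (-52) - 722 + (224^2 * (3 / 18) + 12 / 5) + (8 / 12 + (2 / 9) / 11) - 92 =50706709 / 6435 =7879.83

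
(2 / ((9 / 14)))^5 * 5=1457.30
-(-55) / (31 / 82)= 4510 / 31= 145.48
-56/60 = -14/15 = -0.93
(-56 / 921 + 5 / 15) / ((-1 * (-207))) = 251 / 190647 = 0.00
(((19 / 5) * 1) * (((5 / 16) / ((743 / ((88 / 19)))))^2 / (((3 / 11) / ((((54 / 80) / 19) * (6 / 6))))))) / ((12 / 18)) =35937 / 12754540096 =0.00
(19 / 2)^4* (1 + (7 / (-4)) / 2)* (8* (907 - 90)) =106472257 / 16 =6654516.06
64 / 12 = 16 / 3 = 5.33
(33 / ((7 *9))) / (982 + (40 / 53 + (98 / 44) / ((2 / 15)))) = 0.00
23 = 23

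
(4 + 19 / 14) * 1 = 75 / 14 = 5.36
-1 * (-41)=41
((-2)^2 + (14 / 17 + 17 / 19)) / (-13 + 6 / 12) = -3694 / 8075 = -0.46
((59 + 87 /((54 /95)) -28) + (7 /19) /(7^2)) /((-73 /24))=-1762588 /29127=-60.51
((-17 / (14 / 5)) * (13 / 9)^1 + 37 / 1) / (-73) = -3557 / 9198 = -0.39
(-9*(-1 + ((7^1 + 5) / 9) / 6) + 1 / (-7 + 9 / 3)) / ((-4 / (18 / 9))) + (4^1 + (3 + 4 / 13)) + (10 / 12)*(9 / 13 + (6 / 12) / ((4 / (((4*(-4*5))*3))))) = -2131 / 104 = -20.49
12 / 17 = 0.71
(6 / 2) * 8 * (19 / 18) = 76 / 3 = 25.33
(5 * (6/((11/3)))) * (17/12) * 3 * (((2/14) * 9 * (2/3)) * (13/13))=2295/77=29.81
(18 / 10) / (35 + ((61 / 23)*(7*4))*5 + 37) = 207 / 50980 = 0.00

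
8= 8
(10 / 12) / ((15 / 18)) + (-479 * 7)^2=11242610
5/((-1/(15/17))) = -75/17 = -4.41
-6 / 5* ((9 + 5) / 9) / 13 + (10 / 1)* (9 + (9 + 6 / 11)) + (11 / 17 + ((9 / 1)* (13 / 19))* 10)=171502271 / 692835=247.54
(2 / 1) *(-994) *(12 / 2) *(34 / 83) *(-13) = 5272176 / 83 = 63520.19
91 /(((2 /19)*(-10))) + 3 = -1669 /20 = -83.45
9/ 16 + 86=1385/ 16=86.56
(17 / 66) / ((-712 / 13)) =-221 / 46992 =-0.00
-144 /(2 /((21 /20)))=-378 /5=-75.60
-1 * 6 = -6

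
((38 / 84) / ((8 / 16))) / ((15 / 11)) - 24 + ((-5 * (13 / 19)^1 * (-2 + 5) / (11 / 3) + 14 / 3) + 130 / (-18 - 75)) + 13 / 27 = -137057177 / 6122655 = -22.39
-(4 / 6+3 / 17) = -43 / 51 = -0.84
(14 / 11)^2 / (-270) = -98 / 16335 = -0.01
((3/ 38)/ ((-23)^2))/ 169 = 3/ 3397238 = 0.00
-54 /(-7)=54 /7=7.71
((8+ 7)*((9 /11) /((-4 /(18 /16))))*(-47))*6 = 171315 /176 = 973.38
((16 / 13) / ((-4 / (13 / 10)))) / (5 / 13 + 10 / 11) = -0.31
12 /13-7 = -79 /13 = -6.08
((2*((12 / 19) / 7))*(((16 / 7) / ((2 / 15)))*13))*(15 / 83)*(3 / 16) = 105300 / 77273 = 1.36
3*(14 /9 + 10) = 104 /3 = 34.67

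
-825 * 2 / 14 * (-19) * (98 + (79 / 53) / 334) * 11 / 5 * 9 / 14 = 310379.13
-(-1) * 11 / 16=11 / 16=0.69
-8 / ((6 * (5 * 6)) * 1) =-0.04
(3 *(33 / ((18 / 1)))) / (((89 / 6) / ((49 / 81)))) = 539 / 2403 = 0.22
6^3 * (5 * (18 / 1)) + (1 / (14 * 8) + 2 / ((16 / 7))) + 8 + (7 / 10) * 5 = 2178667 / 112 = 19452.38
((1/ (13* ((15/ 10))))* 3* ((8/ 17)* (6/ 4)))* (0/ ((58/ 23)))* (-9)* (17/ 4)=0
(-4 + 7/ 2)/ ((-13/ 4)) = 2/ 13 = 0.15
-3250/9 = -361.11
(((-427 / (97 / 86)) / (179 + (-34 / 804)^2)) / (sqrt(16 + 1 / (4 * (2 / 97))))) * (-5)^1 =3956281392 * sqrt(2) / 2805958285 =1.99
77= 77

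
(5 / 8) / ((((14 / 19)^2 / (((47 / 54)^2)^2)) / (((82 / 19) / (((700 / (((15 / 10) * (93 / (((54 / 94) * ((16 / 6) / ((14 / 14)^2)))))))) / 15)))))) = 5538452574043 / 995515121664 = 5.56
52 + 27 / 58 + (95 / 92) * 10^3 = 1447489 / 1334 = 1085.07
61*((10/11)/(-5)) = -122/11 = -11.09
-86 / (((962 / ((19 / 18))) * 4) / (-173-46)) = 59641 / 11544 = 5.17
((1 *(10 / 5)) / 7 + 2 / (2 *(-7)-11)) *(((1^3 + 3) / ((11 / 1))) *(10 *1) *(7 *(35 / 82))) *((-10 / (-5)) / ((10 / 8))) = 8064 / 2255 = 3.58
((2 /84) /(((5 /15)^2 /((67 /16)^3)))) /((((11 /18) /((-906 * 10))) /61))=-1121982837165 /78848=-14229693.04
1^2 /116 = 1 /116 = 0.01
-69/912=-23/304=-0.08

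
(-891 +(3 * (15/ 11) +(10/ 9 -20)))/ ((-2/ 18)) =89674/ 11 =8152.18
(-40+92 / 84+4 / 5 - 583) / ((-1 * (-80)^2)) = 1019 / 10500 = 0.10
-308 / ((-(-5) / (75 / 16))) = -1155 / 4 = -288.75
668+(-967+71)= -228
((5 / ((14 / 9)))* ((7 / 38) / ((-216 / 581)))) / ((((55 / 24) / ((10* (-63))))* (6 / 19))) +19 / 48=732269 / 528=1386.87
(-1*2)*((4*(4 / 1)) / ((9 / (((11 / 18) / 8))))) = -22 / 81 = -0.27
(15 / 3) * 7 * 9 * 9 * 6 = 17010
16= 16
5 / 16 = 0.31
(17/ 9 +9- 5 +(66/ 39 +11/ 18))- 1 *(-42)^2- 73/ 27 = -1234475/ 702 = -1758.51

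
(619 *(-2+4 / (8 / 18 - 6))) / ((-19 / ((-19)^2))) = 799748 / 25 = 31989.92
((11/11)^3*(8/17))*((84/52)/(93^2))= 56/637143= 0.00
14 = 14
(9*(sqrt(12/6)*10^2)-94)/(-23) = 94/23-900*sqrt(2)/23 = -51.25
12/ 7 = 1.71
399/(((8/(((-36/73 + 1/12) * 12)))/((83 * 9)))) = -107001027/584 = -183220.94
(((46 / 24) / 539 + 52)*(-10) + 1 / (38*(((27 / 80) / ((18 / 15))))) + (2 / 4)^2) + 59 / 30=-954364511 / 1843380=-517.73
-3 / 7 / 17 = -3 / 119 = -0.03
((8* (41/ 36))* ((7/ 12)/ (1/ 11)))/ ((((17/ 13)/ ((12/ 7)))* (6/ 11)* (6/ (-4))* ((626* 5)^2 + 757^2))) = -128986/ 14279419773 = -0.00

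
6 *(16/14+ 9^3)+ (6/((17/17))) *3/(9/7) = 4394.86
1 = 1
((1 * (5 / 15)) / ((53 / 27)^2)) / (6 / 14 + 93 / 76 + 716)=129276 / 1072450919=0.00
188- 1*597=-409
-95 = -95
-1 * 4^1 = -4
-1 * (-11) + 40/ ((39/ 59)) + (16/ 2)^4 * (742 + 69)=129555173/ 39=3321927.51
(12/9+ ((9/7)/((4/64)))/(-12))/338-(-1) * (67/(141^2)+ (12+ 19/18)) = 204739517/15679482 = 13.06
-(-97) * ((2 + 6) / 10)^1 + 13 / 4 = 1617 / 20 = 80.85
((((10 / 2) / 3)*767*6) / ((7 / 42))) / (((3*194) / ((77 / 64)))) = 295295 / 3104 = 95.13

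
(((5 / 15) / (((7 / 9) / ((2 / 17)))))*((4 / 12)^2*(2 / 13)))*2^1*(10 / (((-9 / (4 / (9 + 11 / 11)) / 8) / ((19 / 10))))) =-2432 / 208845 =-0.01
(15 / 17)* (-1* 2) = -30 / 17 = -1.76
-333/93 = -111/31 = -3.58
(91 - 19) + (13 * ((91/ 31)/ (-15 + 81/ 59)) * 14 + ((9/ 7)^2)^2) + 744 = 779.53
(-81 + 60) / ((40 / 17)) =-357 / 40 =-8.92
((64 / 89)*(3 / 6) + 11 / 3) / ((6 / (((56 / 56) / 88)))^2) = 1075 / 74435328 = 0.00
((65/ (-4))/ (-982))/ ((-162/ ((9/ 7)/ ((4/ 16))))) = -65/ 123732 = -0.00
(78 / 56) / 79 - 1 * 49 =-108349 / 2212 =-48.98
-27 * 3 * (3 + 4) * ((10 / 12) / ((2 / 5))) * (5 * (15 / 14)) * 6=-151875 / 4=-37968.75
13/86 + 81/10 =8.25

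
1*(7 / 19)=7 / 19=0.37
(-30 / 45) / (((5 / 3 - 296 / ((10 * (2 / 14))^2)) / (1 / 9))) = 50 / 96777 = 0.00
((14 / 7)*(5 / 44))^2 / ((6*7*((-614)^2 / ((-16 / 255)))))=-5 / 24427644318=-0.00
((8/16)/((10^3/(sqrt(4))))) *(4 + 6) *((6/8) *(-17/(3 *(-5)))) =17/2000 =0.01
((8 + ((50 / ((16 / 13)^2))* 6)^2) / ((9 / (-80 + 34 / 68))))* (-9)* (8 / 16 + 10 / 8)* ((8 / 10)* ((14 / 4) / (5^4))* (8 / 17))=1251923269863 / 108800000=11506.65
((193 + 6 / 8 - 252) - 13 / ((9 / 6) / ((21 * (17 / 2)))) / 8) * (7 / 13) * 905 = -12752355 / 104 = -122618.80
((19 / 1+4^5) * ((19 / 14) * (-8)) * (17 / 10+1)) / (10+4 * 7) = -4023 / 5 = -804.60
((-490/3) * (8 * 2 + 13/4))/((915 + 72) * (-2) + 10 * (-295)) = 18865/29544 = 0.64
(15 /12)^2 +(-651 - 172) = -13143 /16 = -821.44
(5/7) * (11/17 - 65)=-5470/119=-45.97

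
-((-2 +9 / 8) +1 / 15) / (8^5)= 97 / 3932160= 0.00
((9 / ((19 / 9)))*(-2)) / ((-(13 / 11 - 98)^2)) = 2178 / 2394475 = 0.00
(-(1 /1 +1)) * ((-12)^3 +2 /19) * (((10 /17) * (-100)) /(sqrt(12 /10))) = -32830000 * sqrt(30) /969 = -185569.99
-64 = -64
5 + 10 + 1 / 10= 151 / 10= 15.10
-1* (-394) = 394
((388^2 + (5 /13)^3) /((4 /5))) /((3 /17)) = 9371116635 /8788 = 1066353.74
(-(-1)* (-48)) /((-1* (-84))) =-4 /7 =-0.57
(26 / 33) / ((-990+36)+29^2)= -26 / 3729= -0.01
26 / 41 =0.63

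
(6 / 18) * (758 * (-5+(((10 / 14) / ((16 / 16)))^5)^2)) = -1063178849960 / 847425747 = -1254.60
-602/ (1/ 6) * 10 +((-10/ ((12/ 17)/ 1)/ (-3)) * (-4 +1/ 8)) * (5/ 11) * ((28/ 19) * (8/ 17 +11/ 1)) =-90941585/ 2508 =-36260.60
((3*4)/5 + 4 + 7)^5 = 1350125107/3125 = 432040.03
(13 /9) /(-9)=-13 /81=-0.16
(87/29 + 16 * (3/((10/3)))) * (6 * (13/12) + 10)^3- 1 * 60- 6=3123879/40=78096.98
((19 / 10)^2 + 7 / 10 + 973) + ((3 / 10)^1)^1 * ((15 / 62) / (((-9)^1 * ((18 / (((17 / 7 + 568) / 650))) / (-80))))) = 827124073 / 846300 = 977.34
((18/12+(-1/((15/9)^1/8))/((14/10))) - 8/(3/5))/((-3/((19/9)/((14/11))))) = 133969/15876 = 8.44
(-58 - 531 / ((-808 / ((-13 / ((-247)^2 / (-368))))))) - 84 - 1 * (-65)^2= -2069903005 / 473993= -4366.95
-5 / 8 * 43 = -215 / 8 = -26.88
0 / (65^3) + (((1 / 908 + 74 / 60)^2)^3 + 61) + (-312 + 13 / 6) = -1565853756864556130591238791 / 6383555601073925184000000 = -245.29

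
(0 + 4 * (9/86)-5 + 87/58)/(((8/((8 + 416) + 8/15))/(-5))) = 817.60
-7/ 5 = -1.40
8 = 8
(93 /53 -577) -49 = -33085 /53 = -624.25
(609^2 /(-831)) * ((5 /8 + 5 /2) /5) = -618135 /2216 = -278.94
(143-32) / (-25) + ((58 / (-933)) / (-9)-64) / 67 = -5.40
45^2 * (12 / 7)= 24300 / 7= 3471.43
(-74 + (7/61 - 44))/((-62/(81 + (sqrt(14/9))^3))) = 5593 * sqrt(14)/5673 + 582471/3782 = 157.70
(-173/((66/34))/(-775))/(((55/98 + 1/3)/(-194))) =-55914292/2242075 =-24.94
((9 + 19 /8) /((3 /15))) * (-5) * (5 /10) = -2275 /16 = -142.19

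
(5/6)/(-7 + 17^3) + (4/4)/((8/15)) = 110395/58872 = 1.88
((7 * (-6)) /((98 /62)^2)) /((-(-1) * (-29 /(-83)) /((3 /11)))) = -1435734 /109417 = -13.12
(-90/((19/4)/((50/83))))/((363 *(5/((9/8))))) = -1350/190817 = -0.01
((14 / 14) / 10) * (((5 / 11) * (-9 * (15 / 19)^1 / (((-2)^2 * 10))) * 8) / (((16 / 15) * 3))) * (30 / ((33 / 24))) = -2025 / 4598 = -0.44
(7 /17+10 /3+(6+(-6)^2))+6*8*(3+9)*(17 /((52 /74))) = 9269081 /663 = 13980.51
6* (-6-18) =-144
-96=-96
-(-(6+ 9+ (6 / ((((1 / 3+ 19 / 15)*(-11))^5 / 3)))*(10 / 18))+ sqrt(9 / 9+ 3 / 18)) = 39579878135 / 2638659584 - sqrt(42) / 6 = 13.92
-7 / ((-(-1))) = -7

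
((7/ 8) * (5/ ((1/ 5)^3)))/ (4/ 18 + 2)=7875/ 32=246.09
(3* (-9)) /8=-27 /8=-3.38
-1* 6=-6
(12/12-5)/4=-1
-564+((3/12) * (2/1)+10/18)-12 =-10349/18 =-574.94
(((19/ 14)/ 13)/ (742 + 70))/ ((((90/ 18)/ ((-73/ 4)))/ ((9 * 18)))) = -112347/ 1477840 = -0.08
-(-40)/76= 10/19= 0.53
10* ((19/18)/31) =95/279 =0.34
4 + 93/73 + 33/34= 15499/2482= 6.24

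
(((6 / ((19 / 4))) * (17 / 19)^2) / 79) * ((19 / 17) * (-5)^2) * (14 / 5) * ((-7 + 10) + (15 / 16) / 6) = 180285 / 57038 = 3.16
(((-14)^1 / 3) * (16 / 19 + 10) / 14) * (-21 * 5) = 7210 / 19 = 379.47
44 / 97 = 0.45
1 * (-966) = -966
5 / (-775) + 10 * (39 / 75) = 161 / 31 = 5.19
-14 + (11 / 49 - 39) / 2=-1636 / 49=-33.39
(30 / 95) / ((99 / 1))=2 / 627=0.00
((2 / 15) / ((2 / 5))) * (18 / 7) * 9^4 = 39366 / 7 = 5623.71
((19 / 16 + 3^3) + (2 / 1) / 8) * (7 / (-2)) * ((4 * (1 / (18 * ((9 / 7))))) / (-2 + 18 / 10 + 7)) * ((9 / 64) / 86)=-111475 / 26947584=-0.00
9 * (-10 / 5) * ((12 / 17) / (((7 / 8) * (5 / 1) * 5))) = -1728 / 2975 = -0.58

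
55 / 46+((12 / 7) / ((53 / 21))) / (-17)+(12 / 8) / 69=24400 / 20723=1.18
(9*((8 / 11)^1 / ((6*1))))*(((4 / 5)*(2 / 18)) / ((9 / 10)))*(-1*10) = -320 / 297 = -1.08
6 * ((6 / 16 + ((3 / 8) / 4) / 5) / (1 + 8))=0.26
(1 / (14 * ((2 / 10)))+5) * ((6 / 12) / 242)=75 / 6776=0.01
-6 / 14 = -3 / 7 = -0.43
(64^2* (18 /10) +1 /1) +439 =39064 /5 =7812.80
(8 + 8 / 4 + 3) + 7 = 20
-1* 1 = -1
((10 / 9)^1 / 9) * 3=10 / 27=0.37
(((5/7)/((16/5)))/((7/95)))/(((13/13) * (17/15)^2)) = 534375/226576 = 2.36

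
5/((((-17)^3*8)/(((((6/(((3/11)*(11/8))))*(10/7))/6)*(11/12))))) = -275/619038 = -0.00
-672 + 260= -412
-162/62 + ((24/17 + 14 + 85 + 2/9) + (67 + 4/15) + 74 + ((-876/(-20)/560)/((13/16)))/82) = 211724431507/884806650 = 239.29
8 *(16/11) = 128/11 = 11.64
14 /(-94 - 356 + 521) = 0.20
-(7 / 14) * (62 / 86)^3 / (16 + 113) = -29791 / 20512806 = -0.00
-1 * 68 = -68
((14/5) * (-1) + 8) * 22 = 572/5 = 114.40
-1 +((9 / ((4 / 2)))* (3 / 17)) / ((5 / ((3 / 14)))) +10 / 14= -599 / 2380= -0.25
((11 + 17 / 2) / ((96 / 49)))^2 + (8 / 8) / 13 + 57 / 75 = 132989037 / 1331200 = 99.90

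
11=11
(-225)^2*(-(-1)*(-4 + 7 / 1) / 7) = 151875 / 7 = 21696.43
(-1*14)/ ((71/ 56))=-784/ 71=-11.04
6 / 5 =1.20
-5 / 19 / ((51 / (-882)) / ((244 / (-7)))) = -51240 / 323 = -158.64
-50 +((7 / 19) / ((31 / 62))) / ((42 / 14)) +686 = 36266 / 57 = 636.25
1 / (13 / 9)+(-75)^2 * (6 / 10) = 43884 / 13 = 3375.69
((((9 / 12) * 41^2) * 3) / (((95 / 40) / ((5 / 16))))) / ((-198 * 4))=-8405 / 13376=-0.63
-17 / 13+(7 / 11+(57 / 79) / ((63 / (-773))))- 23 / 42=-1592947 / 158158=-10.07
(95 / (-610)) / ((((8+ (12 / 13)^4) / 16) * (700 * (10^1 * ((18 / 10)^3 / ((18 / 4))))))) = -542659 / 17239820976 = -0.00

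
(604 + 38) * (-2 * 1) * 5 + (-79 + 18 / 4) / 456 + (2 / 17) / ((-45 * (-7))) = -6420.16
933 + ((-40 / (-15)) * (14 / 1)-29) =2824 / 3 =941.33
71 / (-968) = -71 / 968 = -0.07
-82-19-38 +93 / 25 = -3382 / 25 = -135.28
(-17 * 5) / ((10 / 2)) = -17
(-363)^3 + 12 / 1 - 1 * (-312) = -47831823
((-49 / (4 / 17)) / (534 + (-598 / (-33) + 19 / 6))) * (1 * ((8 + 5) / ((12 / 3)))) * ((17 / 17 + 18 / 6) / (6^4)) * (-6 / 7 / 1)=17017 / 5277456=0.00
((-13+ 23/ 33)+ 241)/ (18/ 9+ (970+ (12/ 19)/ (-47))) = 6739471/ 28643472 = 0.24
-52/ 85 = -0.61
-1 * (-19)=19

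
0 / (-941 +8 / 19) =0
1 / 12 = 0.08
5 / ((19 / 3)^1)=15 / 19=0.79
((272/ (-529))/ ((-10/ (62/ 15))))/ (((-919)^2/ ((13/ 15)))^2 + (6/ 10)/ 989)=15318836/ 68449450072730332635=0.00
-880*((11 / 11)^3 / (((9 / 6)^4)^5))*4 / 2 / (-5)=369098752 / 3486784401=0.11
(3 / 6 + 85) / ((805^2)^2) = 171 / 839872801250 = 0.00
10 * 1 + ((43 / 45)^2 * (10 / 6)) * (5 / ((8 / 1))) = 21289 / 1944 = 10.95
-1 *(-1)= 1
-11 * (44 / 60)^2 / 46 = -1331 / 10350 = -0.13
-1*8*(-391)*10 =31280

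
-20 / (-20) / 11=0.09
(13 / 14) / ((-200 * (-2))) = 13 / 5600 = 0.00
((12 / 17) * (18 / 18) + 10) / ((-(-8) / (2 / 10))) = 91 / 340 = 0.27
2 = 2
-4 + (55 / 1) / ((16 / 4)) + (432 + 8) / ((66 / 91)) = 7397 / 12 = 616.42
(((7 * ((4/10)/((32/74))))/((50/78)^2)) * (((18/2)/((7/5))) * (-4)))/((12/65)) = -2194803/1000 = -2194.80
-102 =-102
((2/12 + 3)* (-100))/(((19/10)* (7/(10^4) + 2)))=-5000000/60021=-83.30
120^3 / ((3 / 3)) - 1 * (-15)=1728015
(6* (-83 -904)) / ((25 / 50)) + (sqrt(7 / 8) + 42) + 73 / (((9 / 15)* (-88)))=-3116093 / 264 + sqrt(14) / 4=-11802.45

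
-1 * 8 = -8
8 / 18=4 / 9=0.44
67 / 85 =0.79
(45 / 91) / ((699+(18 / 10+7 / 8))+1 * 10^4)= 200 / 4328233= 0.00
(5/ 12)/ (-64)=-5/ 768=-0.01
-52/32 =-13/8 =-1.62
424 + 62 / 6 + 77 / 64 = 83623 / 192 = 435.54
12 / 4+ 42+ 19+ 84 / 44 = 725 / 11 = 65.91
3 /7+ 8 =59 /7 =8.43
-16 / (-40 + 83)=-16 / 43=-0.37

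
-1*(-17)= 17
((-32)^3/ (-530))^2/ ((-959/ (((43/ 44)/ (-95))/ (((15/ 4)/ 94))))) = 1085016113152/ 1055645023125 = 1.03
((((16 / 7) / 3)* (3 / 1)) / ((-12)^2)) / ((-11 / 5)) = -5 / 693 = -0.01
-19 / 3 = -6.33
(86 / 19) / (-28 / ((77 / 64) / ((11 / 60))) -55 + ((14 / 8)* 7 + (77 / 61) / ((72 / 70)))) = -118035 / 1194074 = -0.10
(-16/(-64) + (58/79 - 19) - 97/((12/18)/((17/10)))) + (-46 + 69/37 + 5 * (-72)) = -19569513/29230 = -669.50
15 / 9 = 5 / 3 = 1.67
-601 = -601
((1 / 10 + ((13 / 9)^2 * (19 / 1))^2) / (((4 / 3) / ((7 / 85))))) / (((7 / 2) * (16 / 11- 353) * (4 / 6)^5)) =-1134229481 / 1893283200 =-0.60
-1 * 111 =-111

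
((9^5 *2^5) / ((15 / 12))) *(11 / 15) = 27713664 / 25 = 1108546.56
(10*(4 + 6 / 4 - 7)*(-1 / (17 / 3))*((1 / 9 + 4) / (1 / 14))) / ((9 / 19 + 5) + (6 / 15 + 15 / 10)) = 492100 / 23817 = 20.66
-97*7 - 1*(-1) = -678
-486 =-486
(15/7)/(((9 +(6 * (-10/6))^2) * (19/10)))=150/14497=0.01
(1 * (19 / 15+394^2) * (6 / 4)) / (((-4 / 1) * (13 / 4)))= -17911.99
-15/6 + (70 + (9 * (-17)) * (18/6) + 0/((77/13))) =-391.50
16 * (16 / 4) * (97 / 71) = 6208 / 71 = 87.44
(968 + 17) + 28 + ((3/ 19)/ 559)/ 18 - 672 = 21730567/ 63726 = 341.00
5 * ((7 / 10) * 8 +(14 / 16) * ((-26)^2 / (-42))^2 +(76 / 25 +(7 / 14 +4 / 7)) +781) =1602383 / 315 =5086.93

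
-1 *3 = -3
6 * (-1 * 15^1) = -90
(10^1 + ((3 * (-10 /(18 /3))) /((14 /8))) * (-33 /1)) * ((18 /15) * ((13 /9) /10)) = 18.08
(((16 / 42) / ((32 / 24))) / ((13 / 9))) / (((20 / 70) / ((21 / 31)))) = 189 / 403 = 0.47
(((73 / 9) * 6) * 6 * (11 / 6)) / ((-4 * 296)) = -803 / 1776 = -0.45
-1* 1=-1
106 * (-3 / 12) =-53 / 2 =-26.50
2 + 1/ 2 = 5/ 2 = 2.50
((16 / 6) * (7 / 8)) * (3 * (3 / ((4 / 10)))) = 105 / 2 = 52.50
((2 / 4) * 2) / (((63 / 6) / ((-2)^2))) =8 / 21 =0.38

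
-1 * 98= -98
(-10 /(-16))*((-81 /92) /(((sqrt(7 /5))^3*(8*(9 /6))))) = -675*sqrt(35) /144256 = -0.03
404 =404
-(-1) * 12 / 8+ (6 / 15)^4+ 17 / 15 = 9971 / 3750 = 2.66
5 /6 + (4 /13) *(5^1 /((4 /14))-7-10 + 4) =173 /78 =2.22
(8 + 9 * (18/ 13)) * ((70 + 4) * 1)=19684/ 13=1514.15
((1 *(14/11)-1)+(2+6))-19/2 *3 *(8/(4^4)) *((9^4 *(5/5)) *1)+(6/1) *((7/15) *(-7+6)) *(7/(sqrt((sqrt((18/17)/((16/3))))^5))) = -4107923/704-13328 *2^(3/4) *51^(1/4)/405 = -5983.02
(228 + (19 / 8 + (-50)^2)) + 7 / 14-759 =1971.88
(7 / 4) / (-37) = -7 / 148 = -0.05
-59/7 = -8.43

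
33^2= 1089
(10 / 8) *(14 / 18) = 35 / 36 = 0.97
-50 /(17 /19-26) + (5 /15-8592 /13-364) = -6341131 /6201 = -1022.60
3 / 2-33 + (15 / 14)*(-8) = -561 / 14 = -40.07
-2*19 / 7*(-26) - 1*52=624 / 7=89.14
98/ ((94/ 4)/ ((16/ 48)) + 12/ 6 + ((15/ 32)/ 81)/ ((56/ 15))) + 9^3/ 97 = 1005736113/ 113422585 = 8.87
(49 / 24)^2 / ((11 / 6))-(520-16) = -529823 / 1056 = -501.73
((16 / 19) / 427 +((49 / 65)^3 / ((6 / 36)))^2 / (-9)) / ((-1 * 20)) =111992687499213 / 3059367298203125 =0.04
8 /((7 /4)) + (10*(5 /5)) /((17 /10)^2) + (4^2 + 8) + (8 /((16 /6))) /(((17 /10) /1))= 68370 /2023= 33.80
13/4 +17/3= 107/12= 8.92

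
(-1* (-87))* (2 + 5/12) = 841/4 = 210.25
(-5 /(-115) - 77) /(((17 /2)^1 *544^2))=-885 /28927744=-0.00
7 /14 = 1 /2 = 0.50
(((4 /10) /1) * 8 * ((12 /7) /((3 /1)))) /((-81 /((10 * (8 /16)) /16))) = -4 /567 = -0.01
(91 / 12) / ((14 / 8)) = 13 / 3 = 4.33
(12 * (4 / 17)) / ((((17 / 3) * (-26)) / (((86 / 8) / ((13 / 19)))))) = -14706 / 48841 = -0.30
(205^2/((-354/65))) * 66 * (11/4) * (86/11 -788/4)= 264956050.32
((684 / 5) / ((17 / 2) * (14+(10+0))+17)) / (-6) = -114 / 1105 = -0.10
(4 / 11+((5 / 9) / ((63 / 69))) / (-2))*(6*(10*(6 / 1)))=4940 / 231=21.39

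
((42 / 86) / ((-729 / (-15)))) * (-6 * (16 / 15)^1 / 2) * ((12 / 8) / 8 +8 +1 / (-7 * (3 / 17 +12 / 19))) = -234169 / 909063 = -0.26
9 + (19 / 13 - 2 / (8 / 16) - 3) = 45 / 13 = 3.46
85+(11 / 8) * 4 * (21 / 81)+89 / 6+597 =18853 / 27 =698.26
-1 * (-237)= 237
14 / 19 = 0.74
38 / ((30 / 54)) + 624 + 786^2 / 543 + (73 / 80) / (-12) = 317992931 / 173760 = 1830.07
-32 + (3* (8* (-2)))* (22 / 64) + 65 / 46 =-1083 / 23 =-47.09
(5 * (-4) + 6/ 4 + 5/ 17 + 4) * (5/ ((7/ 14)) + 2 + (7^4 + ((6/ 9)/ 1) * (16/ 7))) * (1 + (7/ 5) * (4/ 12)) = -2565673/ 51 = -50307.31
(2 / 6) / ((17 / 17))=1 / 3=0.33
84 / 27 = 28 / 9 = 3.11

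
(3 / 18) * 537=179 / 2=89.50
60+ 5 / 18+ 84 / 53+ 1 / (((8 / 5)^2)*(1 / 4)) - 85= -164659 / 7632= -21.57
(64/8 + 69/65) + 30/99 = 20087/2145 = 9.36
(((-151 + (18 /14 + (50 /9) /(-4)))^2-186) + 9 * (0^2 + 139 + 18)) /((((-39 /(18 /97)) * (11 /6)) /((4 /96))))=-34723943 /13346424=-2.60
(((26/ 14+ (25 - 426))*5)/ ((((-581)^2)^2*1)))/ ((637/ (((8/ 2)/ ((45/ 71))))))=-793496/ 4572824262002451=-0.00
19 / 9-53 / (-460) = 9217 / 4140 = 2.23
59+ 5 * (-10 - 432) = -2151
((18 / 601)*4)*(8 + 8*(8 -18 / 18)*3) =12672 / 601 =21.08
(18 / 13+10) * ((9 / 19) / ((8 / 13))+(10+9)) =225.07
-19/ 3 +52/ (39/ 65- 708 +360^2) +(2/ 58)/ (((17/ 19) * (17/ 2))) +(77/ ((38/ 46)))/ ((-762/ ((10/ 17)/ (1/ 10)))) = -91857308897495/ 13033202744439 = -7.05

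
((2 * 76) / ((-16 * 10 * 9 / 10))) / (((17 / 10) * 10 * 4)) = -19 / 1224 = -0.02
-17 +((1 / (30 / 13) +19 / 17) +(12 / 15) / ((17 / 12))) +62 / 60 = -3532 / 255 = -13.85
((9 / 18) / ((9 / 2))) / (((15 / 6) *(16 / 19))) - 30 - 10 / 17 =-186877 / 6120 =-30.54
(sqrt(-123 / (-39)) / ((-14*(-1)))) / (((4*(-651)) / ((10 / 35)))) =-sqrt(533) / 1658748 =-0.00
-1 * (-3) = 3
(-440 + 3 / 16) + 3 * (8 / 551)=-3877003 / 8816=-439.77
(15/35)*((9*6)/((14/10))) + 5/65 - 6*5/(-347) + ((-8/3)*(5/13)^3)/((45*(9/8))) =151510969741/9077408613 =16.69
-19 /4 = -4.75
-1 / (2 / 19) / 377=-19 / 754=-0.03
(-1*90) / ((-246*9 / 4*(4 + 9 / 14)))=56 / 1599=0.04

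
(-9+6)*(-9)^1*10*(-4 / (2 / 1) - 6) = -2160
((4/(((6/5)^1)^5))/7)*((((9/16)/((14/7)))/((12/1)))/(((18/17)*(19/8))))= 53125/24820992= 0.00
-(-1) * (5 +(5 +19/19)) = 11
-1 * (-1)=1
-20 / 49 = -0.41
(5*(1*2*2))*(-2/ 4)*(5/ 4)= -25/ 2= -12.50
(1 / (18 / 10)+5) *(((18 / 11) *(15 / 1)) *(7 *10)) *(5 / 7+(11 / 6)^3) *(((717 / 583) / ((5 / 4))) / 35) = 248488300 / 134673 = 1845.12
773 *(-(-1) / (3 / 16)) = 12368 / 3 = 4122.67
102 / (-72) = -17 / 12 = -1.42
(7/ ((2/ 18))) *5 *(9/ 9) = 315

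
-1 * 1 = -1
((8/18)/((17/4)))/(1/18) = 32/17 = 1.88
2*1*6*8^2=768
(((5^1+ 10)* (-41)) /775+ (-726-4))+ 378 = -54683 /155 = -352.79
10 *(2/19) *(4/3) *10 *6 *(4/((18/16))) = 51200/171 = 299.42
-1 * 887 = -887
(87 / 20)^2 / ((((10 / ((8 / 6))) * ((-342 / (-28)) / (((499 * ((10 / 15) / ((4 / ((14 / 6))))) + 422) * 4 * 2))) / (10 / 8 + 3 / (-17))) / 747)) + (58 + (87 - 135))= 395542078637 / 484500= 816392.32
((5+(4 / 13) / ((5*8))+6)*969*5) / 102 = 522.87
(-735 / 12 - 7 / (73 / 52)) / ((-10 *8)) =19341 / 23360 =0.83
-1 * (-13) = 13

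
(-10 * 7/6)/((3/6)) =-70/3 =-23.33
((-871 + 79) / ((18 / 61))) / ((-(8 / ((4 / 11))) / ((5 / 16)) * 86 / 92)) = 7015 / 172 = 40.78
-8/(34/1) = -4/17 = -0.24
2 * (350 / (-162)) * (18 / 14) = -50 / 9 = -5.56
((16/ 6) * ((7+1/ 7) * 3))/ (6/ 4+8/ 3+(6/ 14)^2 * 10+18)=16800/ 7057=2.38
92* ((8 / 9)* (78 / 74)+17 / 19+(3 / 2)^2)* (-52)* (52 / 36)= -535364284 / 18981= -28205.27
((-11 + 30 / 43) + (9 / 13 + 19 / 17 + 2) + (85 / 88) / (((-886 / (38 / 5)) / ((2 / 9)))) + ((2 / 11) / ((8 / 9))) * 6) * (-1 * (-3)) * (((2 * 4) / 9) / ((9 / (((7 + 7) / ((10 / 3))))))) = -122926634474 / 18754788195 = -6.55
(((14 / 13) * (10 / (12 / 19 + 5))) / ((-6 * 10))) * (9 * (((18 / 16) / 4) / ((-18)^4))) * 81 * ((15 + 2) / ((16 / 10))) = -11305 / 17092608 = -0.00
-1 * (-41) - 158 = -117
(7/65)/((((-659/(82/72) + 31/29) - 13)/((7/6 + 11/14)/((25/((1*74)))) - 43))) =23234249/3423137250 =0.01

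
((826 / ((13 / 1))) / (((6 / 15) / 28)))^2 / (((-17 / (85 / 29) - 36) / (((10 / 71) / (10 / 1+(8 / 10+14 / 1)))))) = -208947025000 / 77741521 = -2687.71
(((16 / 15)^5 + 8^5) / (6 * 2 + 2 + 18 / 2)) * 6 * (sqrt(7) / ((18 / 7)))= 174189740032 * sqrt(7) / 52396875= 8795.61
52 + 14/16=423/8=52.88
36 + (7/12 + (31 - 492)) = -5093/12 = -424.42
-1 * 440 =-440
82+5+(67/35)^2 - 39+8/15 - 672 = -2277773/3675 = -619.80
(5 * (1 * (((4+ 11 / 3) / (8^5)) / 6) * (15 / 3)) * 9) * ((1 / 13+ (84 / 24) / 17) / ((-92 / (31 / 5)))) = -19375 / 115867648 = -0.00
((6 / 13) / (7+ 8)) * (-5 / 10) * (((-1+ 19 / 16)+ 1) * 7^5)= -319333 / 1040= -307.05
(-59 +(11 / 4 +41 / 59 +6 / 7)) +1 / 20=-112848 / 2065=-54.65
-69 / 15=-23 / 5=-4.60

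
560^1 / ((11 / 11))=560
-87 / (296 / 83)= -7221 / 296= -24.40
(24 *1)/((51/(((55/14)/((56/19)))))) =0.63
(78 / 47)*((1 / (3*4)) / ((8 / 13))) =169 / 752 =0.22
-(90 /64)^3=-91125 /32768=-2.78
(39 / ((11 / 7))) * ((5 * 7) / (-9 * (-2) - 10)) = 9555 / 88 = 108.58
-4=-4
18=18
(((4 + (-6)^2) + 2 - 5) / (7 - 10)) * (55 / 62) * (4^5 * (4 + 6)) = -10419200 / 93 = -112034.41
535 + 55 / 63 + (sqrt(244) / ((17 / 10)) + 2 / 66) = 20 *sqrt(61) / 17 + 371381 / 693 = 545.09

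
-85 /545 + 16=1727 /109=15.84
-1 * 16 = -16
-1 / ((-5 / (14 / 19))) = 14 / 95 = 0.15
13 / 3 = 4.33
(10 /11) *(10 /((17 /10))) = 5.35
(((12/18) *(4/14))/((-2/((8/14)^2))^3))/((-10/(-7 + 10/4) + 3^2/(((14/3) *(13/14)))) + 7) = -39936/544361923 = -0.00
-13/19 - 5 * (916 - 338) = -54923/19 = -2890.68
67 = 67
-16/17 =-0.94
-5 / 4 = -1.25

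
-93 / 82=-1.13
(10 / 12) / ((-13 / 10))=-25 / 39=-0.64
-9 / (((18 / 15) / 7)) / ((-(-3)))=-35 / 2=-17.50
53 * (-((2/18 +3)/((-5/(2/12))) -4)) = 29362/135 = 217.50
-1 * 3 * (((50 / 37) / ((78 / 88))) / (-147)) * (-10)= -22000 / 70707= -0.31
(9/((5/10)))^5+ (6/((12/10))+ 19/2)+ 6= 3779177/2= 1889588.50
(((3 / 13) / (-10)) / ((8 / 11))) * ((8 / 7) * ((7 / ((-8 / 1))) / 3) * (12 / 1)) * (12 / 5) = 99 / 325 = 0.30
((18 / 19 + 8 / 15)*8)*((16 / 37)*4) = 216064 / 10545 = 20.49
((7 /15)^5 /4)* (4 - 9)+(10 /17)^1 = 5789281 /10327500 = 0.56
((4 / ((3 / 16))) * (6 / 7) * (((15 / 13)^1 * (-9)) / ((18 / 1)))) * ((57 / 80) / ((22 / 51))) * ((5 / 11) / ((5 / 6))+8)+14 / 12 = -9760211 / 66066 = -147.73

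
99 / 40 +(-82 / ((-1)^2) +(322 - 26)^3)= 1037370259 / 40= 25934256.48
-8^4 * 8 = -32768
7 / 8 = 0.88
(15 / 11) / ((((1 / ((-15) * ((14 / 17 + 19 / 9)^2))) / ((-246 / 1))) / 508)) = 209947281400 / 9537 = 22013975.19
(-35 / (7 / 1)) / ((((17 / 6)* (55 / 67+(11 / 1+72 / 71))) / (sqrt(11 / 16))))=-23785* sqrt(11) / 691968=-0.11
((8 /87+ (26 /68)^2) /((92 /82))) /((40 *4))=981991 /740209920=0.00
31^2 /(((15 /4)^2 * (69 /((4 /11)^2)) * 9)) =246016 /16906725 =0.01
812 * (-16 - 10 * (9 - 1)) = -77952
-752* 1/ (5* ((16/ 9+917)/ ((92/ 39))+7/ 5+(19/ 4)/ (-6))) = -138368/ 358883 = -0.39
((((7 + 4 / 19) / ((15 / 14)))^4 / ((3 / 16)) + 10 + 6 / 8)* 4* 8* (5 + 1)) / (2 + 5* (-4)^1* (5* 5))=-6935709877951112 / 1642777655625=-4221.94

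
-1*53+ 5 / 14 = -737 / 14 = -52.64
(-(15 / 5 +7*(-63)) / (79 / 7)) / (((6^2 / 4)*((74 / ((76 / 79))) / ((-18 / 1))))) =-1.01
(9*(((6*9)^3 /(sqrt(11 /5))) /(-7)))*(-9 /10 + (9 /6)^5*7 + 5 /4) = -216650781*sqrt(55) /220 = -7303296.34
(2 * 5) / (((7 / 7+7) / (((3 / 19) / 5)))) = 3 / 76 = 0.04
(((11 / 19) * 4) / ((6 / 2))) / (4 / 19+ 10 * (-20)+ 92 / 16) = -176 / 44241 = -0.00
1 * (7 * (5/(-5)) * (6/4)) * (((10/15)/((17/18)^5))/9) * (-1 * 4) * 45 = 264539520/1419857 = 186.31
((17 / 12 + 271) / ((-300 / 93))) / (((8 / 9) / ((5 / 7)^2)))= -48.47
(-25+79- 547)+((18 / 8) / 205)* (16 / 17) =-1718069 / 3485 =-492.99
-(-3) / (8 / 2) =3 / 4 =0.75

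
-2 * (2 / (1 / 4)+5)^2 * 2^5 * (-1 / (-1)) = -10816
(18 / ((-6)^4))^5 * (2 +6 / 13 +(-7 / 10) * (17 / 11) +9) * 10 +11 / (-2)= -1521812702725 / 276693221376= -5.50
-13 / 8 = -1.62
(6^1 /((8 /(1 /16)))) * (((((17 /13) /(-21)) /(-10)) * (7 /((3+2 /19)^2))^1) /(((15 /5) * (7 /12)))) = 6137 /50683360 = 0.00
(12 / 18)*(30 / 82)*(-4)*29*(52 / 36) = -15080 / 369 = -40.87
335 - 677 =-342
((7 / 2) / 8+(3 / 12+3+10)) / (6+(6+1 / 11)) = 2409 / 2128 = 1.13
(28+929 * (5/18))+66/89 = 459449/1602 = 286.80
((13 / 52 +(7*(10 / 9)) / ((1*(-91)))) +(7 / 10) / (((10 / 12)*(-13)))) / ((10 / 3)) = 1169 / 39000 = 0.03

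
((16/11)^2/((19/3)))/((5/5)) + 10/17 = 36046/39083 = 0.92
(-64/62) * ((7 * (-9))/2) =1008/31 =32.52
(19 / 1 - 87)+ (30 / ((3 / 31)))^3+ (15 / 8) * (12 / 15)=59581867 / 2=29790933.50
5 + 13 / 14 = 83 / 14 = 5.93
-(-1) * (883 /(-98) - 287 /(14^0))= -29009 /98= -296.01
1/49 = 0.02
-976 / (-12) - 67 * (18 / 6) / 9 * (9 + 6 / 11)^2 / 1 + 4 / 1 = -707699 / 363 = -1949.58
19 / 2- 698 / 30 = -413 / 30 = -13.77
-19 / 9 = -2.11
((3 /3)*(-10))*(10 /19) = -100 /19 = -5.26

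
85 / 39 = 2.18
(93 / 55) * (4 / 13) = 372 / 715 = 0.52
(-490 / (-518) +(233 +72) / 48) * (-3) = -12965 / 592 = -21.90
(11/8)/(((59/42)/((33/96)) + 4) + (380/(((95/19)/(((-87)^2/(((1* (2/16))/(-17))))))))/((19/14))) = -2541/106528876448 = -0.00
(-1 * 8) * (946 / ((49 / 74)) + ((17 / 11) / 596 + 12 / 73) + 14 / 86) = -2881929459022 / 252096229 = -11431.86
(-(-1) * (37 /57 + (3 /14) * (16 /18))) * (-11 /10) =-737 /798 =-0.92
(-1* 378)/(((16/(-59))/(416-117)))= 3334149/8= 416768.62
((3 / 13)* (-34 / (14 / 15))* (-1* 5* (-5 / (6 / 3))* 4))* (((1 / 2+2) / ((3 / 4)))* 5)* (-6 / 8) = 478125 / 91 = 5254.12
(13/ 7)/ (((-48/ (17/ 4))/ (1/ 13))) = -17/ 1344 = -0.01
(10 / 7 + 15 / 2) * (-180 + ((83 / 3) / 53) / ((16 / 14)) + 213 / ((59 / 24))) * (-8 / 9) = 871487125 / 1182006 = 737.30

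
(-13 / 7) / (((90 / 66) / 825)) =-7865 / 7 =-1123.57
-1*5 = -5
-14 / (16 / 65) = -455 / 8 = -56.88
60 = 60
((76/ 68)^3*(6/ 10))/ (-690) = -6859/ 5649950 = -0.00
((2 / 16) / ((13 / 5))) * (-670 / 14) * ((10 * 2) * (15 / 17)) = -125625 / 3094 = -40.60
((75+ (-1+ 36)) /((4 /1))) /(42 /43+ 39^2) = 473 /26178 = 0.02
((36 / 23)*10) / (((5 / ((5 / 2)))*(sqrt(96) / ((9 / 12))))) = 45*sqrt(6) / 184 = 0.60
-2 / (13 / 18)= -36 / 13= -2.77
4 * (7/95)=28/95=0.29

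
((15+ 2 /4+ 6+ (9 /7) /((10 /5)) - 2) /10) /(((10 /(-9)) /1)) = -1269 /700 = -1.81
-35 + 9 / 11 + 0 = -376 / 11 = -34.18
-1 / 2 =-0.50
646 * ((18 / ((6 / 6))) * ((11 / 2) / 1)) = 63954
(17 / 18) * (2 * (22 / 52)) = 187 / 234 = 0.80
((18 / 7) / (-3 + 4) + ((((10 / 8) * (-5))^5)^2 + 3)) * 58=19359589808986331 / 3670016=5275069593.43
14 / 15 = 0.93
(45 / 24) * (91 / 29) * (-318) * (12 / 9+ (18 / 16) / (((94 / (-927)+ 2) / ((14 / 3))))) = -1252451109 / 163328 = -7668.32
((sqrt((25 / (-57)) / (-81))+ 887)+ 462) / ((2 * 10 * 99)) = sqrt(57) / 203148+ 1349 / 1980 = 0.68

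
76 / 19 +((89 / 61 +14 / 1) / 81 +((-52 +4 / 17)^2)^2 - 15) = 2963090313070432 / 412677261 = 7180163.76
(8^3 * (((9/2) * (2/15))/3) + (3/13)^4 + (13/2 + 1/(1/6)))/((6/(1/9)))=10939133/5140980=2.13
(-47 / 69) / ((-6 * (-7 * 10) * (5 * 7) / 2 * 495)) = -0.00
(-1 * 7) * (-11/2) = 77/2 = 38.50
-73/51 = -1.43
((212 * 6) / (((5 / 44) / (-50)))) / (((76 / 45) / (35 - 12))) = -144817200 / 19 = -7621957.89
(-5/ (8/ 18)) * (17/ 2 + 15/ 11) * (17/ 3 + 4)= -94395/ 88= -1072.67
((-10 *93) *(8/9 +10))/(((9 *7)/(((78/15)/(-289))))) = 22568/7803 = 2.89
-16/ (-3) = 16/ 3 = 5.33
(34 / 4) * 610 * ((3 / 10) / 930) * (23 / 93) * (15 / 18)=23851 / 69192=0.34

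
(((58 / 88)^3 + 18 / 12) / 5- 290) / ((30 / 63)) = -518131467 / 851840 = -608.25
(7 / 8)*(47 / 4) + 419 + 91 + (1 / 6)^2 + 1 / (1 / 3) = 523.31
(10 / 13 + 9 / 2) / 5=137 / 130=1.05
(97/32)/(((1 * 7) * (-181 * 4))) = -97/162176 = -0.00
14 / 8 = 7 / 4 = 1.75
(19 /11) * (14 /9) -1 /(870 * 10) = 771367 /287100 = 2.69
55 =55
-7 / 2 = -3.50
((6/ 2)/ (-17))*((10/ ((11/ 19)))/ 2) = -285/ 187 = -1.52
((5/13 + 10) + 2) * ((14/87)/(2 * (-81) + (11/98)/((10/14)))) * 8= -1262240/12813099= -0.10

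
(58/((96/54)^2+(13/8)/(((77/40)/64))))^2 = 32715042129/31803728896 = 1.03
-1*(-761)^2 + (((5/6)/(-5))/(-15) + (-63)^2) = -51763679/90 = -575151.99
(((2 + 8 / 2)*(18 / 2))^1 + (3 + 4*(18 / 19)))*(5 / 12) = 1925 / 76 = 25.33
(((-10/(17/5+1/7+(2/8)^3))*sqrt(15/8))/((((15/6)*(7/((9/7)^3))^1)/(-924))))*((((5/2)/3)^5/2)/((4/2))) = 43.38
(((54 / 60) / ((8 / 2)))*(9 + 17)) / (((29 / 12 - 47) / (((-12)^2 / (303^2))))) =-5616 / 27287675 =-0.00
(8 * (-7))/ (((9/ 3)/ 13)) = -728/ 3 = -242.67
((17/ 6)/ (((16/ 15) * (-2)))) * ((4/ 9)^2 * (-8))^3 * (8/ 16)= 1392640/ 531441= 2.62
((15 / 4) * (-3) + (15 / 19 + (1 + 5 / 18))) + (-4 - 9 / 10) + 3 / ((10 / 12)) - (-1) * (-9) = -66631 / 3420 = -19.48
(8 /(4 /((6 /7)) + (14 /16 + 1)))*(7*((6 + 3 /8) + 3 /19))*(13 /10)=1084356 /14915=72.70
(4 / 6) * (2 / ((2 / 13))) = 26 / 3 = 8.67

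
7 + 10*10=107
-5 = -5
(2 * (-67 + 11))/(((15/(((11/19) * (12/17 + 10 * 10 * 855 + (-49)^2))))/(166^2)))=-50730963266368/4845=-10470787051.88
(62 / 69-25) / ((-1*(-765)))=-1663 / 52785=-0.03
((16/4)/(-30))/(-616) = 1/4620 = 0.00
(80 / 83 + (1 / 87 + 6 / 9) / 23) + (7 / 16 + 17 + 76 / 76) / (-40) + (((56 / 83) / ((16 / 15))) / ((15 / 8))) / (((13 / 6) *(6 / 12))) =233195075 / 276362112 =0.84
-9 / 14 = -0.64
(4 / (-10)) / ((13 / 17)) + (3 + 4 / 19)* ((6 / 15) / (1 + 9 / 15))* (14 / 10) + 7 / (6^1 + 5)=67217 / 54340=1.24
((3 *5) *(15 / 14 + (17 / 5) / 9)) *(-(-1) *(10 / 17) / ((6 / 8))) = 18260 / 1071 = 17.05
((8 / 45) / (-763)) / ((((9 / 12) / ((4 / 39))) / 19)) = -2432 / 4017195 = -0.00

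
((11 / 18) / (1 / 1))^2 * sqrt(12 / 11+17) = 1.59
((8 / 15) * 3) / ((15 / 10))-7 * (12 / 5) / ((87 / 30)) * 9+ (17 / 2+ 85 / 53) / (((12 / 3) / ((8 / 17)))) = -1150043 / 23055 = -49.88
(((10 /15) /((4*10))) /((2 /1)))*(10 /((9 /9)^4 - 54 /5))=-5 /588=-0.01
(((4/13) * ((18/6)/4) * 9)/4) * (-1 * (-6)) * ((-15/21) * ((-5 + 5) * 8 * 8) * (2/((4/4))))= 0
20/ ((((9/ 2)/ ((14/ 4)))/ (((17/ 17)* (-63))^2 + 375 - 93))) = 198380/ 3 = 66126.67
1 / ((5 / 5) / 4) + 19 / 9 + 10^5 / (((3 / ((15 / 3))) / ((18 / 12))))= 2250055 / 9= 250006.11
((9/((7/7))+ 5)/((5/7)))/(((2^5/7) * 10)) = 343/800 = 0.43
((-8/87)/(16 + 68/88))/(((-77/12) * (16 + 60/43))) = 688/14007609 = 0.00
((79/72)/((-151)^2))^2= 6241/2695086955584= 0.00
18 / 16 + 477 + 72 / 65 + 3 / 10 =249357 / 520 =479.53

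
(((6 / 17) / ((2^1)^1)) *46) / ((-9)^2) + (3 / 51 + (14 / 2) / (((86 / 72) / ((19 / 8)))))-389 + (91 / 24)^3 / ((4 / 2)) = -347.67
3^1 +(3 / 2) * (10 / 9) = 14 / 3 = 4.67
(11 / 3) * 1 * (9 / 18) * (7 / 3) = 77 / 18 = 4.28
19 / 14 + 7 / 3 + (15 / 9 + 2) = 103 / 14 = 7.36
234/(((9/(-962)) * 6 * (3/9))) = -12506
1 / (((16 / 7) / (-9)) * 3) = -21 / 16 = -1.31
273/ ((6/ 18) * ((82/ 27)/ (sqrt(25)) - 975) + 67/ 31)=-3427515/ 4050698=-0.85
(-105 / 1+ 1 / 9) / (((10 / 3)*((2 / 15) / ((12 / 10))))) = -1416 / 5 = -283.20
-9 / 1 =-9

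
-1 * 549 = -549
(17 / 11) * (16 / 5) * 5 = 272 / 11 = 24.73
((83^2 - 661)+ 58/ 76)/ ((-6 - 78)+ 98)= 236693/ 532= 444.91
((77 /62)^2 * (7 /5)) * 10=41503 /1922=21.59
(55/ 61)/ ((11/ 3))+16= 991/ 61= 16.25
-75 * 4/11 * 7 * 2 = -4200/11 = -381.82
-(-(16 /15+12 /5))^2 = -2704 /225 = -12.02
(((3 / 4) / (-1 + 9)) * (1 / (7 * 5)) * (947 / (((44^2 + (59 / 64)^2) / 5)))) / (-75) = -121216 / 1388333975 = -0.00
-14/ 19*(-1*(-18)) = -252/ 19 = -13.26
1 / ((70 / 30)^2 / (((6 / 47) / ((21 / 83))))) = 1494 / 16121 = 0.09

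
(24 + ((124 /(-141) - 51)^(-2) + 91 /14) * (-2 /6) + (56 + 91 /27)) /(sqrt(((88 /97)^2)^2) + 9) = 8.27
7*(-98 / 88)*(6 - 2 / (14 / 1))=-2009 / 44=-45.66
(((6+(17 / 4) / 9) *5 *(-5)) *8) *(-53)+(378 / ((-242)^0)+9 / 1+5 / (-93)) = 19248908 / 279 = 68992.50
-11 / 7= -1.57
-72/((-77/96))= 6912/77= 89.77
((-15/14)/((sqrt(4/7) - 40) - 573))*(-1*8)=-12260/876793 - 40*sqrt(7)/6137551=-0.01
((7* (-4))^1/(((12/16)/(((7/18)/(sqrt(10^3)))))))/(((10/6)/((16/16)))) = -0.28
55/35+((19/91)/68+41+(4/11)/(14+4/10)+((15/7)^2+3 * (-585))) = -1707.81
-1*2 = -2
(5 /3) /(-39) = -0.04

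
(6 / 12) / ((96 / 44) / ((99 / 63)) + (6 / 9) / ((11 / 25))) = 363 / 2108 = 0.17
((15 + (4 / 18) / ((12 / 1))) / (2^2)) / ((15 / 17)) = 13787 / 3240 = 4.26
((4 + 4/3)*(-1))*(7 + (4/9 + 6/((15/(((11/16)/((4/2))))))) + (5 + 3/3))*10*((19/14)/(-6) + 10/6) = -169037/162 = -1043.44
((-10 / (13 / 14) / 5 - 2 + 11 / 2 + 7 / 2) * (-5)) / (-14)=45 / 26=1.73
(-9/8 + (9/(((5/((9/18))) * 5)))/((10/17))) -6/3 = -2.82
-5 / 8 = -0.62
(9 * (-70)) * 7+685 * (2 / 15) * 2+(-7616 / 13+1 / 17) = -3191099 / 663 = -4813.12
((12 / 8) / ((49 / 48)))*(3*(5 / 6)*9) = 1620 / 49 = 33.06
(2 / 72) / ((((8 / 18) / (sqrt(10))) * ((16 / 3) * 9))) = sqrt(10) / 768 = 0.00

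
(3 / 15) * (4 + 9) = 13 / 5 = 2.60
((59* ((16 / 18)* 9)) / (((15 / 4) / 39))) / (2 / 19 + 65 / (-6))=-2798016 / 6115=-457.57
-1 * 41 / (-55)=41 / 55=0.75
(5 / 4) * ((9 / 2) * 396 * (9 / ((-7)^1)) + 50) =-19610 / 7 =-2801.43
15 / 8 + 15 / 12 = 25 / 8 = 3.12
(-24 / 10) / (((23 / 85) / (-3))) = 612 / 23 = 26.61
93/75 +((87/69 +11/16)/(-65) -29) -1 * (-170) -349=-24732081/119600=-206.79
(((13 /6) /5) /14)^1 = 13 /420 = 0.03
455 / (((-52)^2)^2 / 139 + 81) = 1807 / 209225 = 0.01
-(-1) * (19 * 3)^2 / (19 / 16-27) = -51984 / 413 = -125.87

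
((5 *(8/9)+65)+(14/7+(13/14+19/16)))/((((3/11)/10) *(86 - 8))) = 34.58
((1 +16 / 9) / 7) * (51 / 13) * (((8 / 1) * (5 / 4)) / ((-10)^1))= -425 / 273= -1.56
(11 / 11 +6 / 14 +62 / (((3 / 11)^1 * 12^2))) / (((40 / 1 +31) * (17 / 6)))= 0.01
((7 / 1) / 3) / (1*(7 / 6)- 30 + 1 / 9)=-42 / 517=-0.08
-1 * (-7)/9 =7/9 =0.78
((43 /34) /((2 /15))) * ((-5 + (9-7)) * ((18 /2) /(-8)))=17415 /544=32.01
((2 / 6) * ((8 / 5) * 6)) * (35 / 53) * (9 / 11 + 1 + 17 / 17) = 3472 / 583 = 5.96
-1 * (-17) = 17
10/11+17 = 197/11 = 17.91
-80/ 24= -10/ 3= -3.33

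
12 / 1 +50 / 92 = 12.54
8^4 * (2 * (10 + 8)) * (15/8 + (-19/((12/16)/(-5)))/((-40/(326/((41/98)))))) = -14906591232/41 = -363575395.90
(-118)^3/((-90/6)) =109535.47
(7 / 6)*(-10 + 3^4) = 497 / 6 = 82.83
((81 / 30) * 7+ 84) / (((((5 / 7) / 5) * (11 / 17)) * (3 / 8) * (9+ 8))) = 9604 / 55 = 174.62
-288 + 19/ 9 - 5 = -2618/ 9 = -290.89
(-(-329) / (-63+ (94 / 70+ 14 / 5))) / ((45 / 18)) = -2303 / 1030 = -2.24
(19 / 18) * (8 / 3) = 76 / 27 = 2.81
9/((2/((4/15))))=6/5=1.20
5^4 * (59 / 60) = 614.58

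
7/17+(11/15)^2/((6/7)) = 23849/22950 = 1.04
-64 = -64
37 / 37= 1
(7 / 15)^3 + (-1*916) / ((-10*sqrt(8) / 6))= 343 / 3375 + 687*sqrt(2) / 5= 194.41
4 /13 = 0.31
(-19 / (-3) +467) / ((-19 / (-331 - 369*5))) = 3089920 / 57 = 54209.12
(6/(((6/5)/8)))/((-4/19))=-190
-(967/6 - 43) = -709/6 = -118.17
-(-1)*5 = 5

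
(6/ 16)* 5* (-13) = -195/ 8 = -24.38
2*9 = 18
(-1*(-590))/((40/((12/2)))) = 177/2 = 88.50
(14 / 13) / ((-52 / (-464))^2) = 188384 / 2197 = 85.75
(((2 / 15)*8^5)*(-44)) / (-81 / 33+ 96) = -31719424 / 15435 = -2055.03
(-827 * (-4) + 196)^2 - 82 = 12277934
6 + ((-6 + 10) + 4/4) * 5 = 31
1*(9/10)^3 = 729/1000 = 0.73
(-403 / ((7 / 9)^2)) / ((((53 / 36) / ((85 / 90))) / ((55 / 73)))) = -61042410 / 189581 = -321.99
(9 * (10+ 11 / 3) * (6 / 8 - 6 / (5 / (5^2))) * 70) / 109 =-2310.48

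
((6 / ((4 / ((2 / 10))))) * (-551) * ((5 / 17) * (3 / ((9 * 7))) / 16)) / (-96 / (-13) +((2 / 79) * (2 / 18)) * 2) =-5092893 / 260116864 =-0.02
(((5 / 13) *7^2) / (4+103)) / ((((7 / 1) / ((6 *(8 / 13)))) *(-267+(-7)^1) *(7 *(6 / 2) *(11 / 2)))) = -80 / 27251081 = -0.00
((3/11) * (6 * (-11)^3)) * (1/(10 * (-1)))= 217.80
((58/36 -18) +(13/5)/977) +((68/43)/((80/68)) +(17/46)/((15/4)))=-1299527363/86962770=-14.94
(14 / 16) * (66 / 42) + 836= 6699 / 8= 837.38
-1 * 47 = -47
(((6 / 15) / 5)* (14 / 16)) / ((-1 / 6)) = -21 / 50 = -0.42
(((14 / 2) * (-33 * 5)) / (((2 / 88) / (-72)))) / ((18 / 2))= 406560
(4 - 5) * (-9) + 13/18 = 175/18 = 9.72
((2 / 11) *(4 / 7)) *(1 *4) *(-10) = -320 / 77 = -4.16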